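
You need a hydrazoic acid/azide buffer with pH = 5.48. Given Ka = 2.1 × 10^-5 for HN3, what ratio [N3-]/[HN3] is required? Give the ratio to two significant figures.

pKa = -log(2.1 × 10^-5) = 4.678
pH = pKa + log(r) ⇒ log(r) = 5.48 − 4.678 = +0.802
r = [N3-]/[HN3] = 10^(+0.802) = 6.34

ratio = 6.3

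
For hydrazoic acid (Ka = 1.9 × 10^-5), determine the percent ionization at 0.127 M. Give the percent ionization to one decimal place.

1.2%

HN3 ⇌ N3- + H+; let x = [H+] at equilibrium.
x ≈ √(Ka·C₀) = √(1.9 × 10^-5 × 0.127) = 1.55 × 10^-3 M
% ionization = x/C₀ × 100% = 1.55 × 10^-3/0.127 × 100% = 1.2%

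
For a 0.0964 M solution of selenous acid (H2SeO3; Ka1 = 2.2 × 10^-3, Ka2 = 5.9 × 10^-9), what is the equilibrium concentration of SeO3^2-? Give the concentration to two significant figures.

First ionization gives [H+] ≈ [HSeO3-] = 1.35 × 10^-2 M.
Second step: Ka2 = [H+][SeO3^2-]/[HSeO3-] ≈ [SeO3^2-] (since [H+] ≈ [HSeO3-]).
So [SeO3^2-] ≈ Ka2.

5.9 × 10^-9 M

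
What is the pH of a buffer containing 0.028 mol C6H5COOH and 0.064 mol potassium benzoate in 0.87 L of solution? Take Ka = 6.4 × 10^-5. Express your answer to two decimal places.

pKa = −log(6.4 × 10^-5) = 4.194
Henderson–Hasselbalch: pH = pKa + log([C6H5COO-]/[C6H5COOH]) = 4.194 + log(0.064/0.028)
pH = 4.194 + (+0.359) = 4.55

pH = 4.55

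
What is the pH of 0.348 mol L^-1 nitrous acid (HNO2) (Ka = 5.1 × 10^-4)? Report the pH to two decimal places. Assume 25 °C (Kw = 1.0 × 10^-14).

HNO2 ⇌ NO2- + H+
From the ICE table, Ka = [H+]²/(0.348 − [H+]) = 5.1 × 10^-4.
Since Ka ≪ C₀, [H+] ≈ √(Ka·C₀) = 1.33 × 10^-2 M.
Check: 3.8% ionized — well under 5%, approximation valid.
pH = −log[H+] = −log(1.33 × 10^-2) = 1.88

pH = 1.88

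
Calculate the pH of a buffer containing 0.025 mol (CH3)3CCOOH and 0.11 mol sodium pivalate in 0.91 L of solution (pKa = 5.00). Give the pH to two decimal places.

Henderson–Hasselbalch: pH = pKa + log([(CH3)3CCOO-]/[(CH3)3CCOOH]) = 5.00 + log(0.11/0.025)
pH = 5.00 + (+0.643) = 5.64

pH = 5.64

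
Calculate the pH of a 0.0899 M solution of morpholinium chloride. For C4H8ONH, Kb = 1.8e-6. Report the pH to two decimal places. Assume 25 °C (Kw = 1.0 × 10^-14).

C4H8ONH2+ is the conjugate acid of the weak base C4H8ONH.
Ka = Kw/Kb = 1.0×10^-14 / 1.8 × 10^-6 = 5.56 × 10^-9
Let x = [H+] at equilibrium. Ka = x²/(0.0899 − x).
Neglecting x in the denominator: x = √(5.56 × 10^-9 × 0.0899) = 2.24 × 10^-5 M
pH = −log(2.24 × 10^-5) = 4.65

pH = 4.65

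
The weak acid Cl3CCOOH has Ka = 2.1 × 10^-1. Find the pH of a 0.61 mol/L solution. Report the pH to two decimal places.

pH = 0.57

Cl3CCOOH ⇌ Cl3CCOO- + H+
Ka = [H+]²/(0.61 − [H+]) = 2.1 × 10^-1
Here C₀/Ka ≈ 2.9, so the small-[H+] approximation fails. Use the quadratic:
[H+] = (−Ka + √(Ka² + 4·Ka·C₀))/2 = 2.68 × 10^-1 M
pH = −log(2.68 × 10^-1) = 0.57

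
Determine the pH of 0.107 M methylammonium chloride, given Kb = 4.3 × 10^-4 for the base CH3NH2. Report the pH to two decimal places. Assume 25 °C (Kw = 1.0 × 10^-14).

CH3NH3+ is the conjugate acid of the weak base CH3NH2.
Ka = Kw/Kb = 1.0×10^-14 / 4.3 × 10^-4 = 2.33 × 10^-11
Ka = [H+]²/(0.107 − [H+]) = 2.33 × 10^-11
Since Ka ≪ C₀, [H+] ≈ √(Ka·C₀) = 1.58 × 10^-6 M.
Check: 0.0015% ionized — well under 5%, approximation valid.
pH = −log(1.58 × 10^-6) = 5.80

pH = 5.80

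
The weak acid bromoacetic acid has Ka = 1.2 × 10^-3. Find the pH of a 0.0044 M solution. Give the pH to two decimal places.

pH = 2.75

BrCH2COOH ⇌ BrCH2COO- + H+
Ka = [H+]²/(0.0044 − [H+]) = 1.2 × 10^-3
[H+] is not negligible relative to C₀; solve [H+]² + 0.0012·[H+] − 5.28e-06 = 0.
[H+] = (−Ka + √(Ka² + 4·Ka·C₀))/2 = 1.77 × 10^-3 M
pH = −log(1.77 × 10^-3) = 2.75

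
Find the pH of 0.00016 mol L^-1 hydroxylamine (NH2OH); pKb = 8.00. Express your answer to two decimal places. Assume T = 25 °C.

NH2OH + H2O ⇌ NH3OH+ + OH-
Kb = 10^(−8.00) = 1.00 × 10^-8
Let x = [OH-] at equilibrium. Kb = x²/(0.00016 − x).
Neglecting x in the denominator: x = √(1.00 × 10^-8 × 0.00016) = 1.26 × 10^-6 M
pOH = 5.90, so pH = 14.00 − pOH = 8.10

pH = 8.10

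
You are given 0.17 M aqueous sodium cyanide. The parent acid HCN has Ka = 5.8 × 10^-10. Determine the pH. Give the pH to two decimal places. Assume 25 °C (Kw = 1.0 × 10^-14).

CN- is the conjugate base of the weak acid HCN.
Kb = Kw/Ka = 1.0×10^-14 / 5.8 × 10^-10 = 1.72 × 10^-5
Kb = [OH-]²/(0.17 − [OH-]) = 1.72 × 10^-5
Neglecting [OH-] in the denominator: [OH-] = √(1.72 × 10^-5 × 0.17) = 1.71 × 10^-3 M
pOH = −log(1.71 × 10^-3) = 2.77; pH = 14.00 − 2.77 = 11.23

pH = 11.23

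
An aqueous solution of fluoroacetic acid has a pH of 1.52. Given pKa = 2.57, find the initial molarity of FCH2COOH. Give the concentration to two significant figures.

C₀ = 3.7 × 10^-1 M

[H+] = 10^(-1.52) = 3.02 × 10^-2 M = x
Ka = 10^(−2.57) = 2.69 × 10^-3
Ka = x²/(C₀ − x) ⇒ C₀ = x + x²/Ka
C₀ = 3.02 × 10^-2 + (3.02 × 10^-2)²/(2.69 × 10^-3) = 3.69 × 10^-1 M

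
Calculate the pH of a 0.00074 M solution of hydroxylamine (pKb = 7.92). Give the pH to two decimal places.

NH2OH + H2O ⇌ NH3OH+ + OH-
Kb = 10^(−7.92) = 1.20 × 10^-8
Kb = [OH-]²/(0.00074 − [OH-]) = 1.20 × 10^-8
Assume [OH-] ≪ 0.00074: [OH-] ≈ √(1.20 × 10^-8 × 0.00074) = 2.98 × 10^-6 M
pOH = −log(2.98 × 10^-6) = 5.53; pH = 14.00 − 5.53 = 8.47

pH = 8.47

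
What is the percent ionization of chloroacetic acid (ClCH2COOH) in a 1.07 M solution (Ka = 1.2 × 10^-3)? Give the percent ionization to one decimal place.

ClCH2COOH ⇌ ClCH2COO- + H+; let x = [H+] at equilibrium.
x ≈ √(Ka·C₀) = √(1.2 × 10^-3 × 1.07) = 3.58 × 10^-2 M
Fraction ionized = 3.58 × 10^-2 / 1.07 = 0.0335 → 3.3%

3.3%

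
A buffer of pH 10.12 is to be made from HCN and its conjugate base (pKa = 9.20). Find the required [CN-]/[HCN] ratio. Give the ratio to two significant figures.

ratio = 8.3

pH = pKa + log(r) ⇒ log(r) = 10.12 − 9.20 = +0.92
r = [CN-]/[HCN] = 10^(+0.92) = 8.32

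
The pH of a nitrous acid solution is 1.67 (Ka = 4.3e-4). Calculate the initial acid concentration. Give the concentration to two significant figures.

C₀ = 1.1 M

[H+] = 10^(-1.67) = 2.14 × 10^-2 M = x
Ka = x²/(C₀ − x) ⇒ C₀ = x + x²/Ka
C₀ = 2.14 × 10^-2 + (2.14 × 10^-2)²/(4.3 × 10^-4) = 1.09 M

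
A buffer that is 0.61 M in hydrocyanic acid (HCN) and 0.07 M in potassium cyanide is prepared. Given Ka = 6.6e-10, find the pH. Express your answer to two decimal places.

pKa = −log(6.6 × 10^-10) = 9.180
pH = pKa + log([A⁻]/[HA]) = 9.180 + log(0.07/0.61)
pH = 9.180 + (-0.940) = 8.24

pH = 8.24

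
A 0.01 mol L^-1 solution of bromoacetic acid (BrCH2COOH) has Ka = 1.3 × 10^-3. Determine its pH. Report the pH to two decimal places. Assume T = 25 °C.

pH = 2.52

BrCH2COOH ⇌ BrCH2COO- + H+
Ka = x²/(0.01 − x) = 1.3 × 10^-3
The 5% rule fails; solving x² + Ka·x − Ka·C₀ = 0 exactly:
x = (−Ka + √(Ka² + 4·Ka·C₀))/2 = 3.01 × 10^-3 M
pH = −log[H+] = −log(3.01 × 10^-3) = 2.52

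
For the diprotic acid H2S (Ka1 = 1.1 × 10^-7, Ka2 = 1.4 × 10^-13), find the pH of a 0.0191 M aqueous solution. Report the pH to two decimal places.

pH = 4.34

Since Ka1 ≫ Ka2, the first ionization dominates [H+].
Ka1 = x²/(0.0191 − x) = 1.1 × 10^-7
x ≈ √(1.1 × 10^-7 × 0.0191) = 4.58 × 10^-5 M
pH = −log(4.58 × 10^-5) = 4.34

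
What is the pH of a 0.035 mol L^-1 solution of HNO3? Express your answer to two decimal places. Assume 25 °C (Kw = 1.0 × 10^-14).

pH = 1.46

HNO3 is a strong acid and dissociates completely, so [H+] = 0.035 M.
pH = -log(0.035) = 1.46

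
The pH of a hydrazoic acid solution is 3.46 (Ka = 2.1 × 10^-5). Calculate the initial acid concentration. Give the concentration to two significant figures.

[H+] = 10^(-3.46) = 3.47 × 10^-4 M = x
Ka = x²/(C₀ − x) ⇒ C₀ = x + x²/Ka
C₀ = 3.47 × 10^-4 + (3.47 × 10^-4)²/(2.1 × 10^-5) = 6.08 × 10^-3 M

C₀ = 6.1 × 10^-3 M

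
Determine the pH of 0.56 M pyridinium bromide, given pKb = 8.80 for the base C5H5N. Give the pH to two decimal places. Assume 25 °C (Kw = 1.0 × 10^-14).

C5H5NH+ is the conjugate acid of the weak base C5H5N.
Kb = 10^(−8.80) = 1.58 × 10^-9
Ka = Kw/Kb = 1.0×10^-14 / 1.58 × 10^-9 = 6.33 × 10^-6
Let x = [H+] at equilibrium. Ka = x²/(0.56 − x).
Assume x ≪ 0.56: x ≈ √(6.33 × 10^-6 × 0.56) = 1.88 × 10^-3 M
pH = −log[H+] = −log(1.88 × 10^-3) = 2.73

pH = 2.73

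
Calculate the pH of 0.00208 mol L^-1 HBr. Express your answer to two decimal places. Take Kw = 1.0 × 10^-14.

pH = 2.68

HBr is a strong acid and dissociates completely, so [H+] = 0.00208 M.
pH = -log(0.00208) = 2.68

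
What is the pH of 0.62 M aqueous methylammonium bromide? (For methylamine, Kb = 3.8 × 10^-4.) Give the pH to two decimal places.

CH3NH3+ is the conjugate acid of the weak base CH3NH2.
Ka = Kw/Kb = 1.0×10^-14 / 3.8 × 10^-4 = 2.63 × 10^-11
From the ICE table, Ka = [H+]²/(0.62 − [H+]) = 2.63 × 10^-11.
Neglecting [H+] in the denominator: [H+] = √(2.63 × 10^-11 × 0.62) = 4.04 × 10^-6 M
([H+]/C₀ = 0.00065% < 5%, so the approximation holds.)
pH = −log(4.04 × 10^-6) = 5.39

pH = 5.39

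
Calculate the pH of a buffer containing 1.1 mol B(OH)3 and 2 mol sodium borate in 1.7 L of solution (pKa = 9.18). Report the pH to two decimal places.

Using pH = pKa + log([base]/[acid]) with [base]/[acid] = 2/1.1:
pH = 9.18 + (+0.260) = 9.44

pH = 9.44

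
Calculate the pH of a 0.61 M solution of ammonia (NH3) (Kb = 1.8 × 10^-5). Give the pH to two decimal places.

NH3 + H2O ⇌ NH4+ + OH-
From the ICE table, Kb = [OH-]²/(0.61 − [OH-]) = 1.8 × 10^-5.
Since Kb ≪ C₀, [OH-] ≈ √(Kb·C₀) = 3.31 × 10^-3 M.
Check: 0.54% ionized — well under 5%, approximation valid.
pOH = −log(3.31 × 10^-3) = 2.48; pH = 14.00 − 2.48 = 11.52

pH = 11.52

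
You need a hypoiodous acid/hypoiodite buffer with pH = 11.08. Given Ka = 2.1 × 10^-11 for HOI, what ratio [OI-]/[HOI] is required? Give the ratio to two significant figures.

pKa = -log(2.1 × 10^-11) = 10.678
pH = pKa + log(r) ⇒ log(r) = 11.08 − 10.678 = +0.402
r = [OI-]/[HOI] = 10^(+0.402) = 2.52

ratio = 2.5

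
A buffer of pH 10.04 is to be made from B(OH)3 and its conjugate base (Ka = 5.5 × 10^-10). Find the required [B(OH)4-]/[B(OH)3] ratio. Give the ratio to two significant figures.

ratio = 6.0

pKa = -log(5.5 × 10^-10) = 9.260
pH = pKa + log(r) ⇒ log(r) = 10.04 − 9.260 = +0.780
r = [B(OH)4-]/[B(OH)3] = 10^(+0.780) = 6.03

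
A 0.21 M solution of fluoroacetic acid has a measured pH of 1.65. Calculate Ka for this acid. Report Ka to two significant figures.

[H+] = 10^(-1.65) = 2.24 × 10^-2 M
At equilibrium [HA] = 0.21 − 2.24 × 10^-2 = 1.88 × 10^-1 M
Ka = [H+][A-]/[HA] = (2.24 × 10^-2)² / 1.88 × 10^-1 = 2.7 × 10^-3

Ka = 2.7 × 10^-3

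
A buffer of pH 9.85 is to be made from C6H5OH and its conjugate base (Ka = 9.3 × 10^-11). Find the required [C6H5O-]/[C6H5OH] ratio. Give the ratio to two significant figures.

pKa = -log(9.3 × 10^-11) = 10.032
pH = pKa + log(r) ⇒ log(r) = 9.85 − 10.032 = -0.182
r = [C6H5O-]/[C6H5OH] = 10^(-0.182) = 0.658

ratio = 0.66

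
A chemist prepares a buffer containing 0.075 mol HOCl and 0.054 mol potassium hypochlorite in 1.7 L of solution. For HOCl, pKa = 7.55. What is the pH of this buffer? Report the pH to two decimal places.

pH = 7.41

Henderson–Hasselbalch: pH = pKa + log([OCl-]/[HOCl]) = 7.55 + log(0.054/0.075)
pH = 7.55 + (-0.143) = 7.41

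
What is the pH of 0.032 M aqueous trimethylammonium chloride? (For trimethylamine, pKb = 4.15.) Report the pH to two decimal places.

pH = 5.67

(CH3)3NH+ is the conjugate acid of the weak base (CH3)3N.
Kb = 10^(−4.15) = 7.08 × 10^-5
Ka = Kw/Kb = 1.0×10^-14 / 7.08 × 10^-5 = 1.41 × 10^-10
From the ICE table, Ka = [H+]²/(0.032 − [H+]) = 1.41 × 10^-10.
Assume [H+] ≪ 0.032: [H+] ≈ √(1.41 × 10^-10 × 0.032) = 2.12 × 10^-6 M
Check: 0.0066% ionized — well under 5%, approximation valid.
pH = −log(2.12 × 10^-6) = 5.67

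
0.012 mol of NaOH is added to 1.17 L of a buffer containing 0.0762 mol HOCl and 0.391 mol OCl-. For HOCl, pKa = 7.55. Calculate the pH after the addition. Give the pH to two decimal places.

After neutralization: n(HOCl) = 0.0642 mol, n(OCl-) = 0.403 mol.
Henderson–Hasselbalch with mole ratio 0.403/0.0642: pH = 7.55 + (+0.798)

pH = 8.35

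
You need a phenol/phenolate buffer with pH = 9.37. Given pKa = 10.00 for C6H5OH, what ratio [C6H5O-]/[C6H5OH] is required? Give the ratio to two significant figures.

pH = pKa + log(r) ⇒ log(r) = 9.37 − 10.00 = -0.63
r = [C6H5O-]/[C6H5OH] = 10^(-0.63) = 0.234

ratio = 0.23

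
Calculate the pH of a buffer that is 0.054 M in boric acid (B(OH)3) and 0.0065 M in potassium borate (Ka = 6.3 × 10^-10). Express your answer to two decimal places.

pH = 8.28

pKa = −log(6.3 × 10^-10) = 9.201
Using pH = pKa + log([base]/[acid]) with [base]/[acid] = 0.0065/0.054:
pH = 9.201 + (-0.919) = 8.28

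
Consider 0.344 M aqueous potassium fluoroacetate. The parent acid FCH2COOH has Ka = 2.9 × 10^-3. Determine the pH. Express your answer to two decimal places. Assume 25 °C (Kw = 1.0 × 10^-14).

pH = 8.04

FCH2COO- is the conjugate base of the weak acid FCH2COOH.
Kb = Kw/Ka = 1.0×10^-14 / 2.9 × 10^-3 = 3.45 × 10^-12
Kb = x²/(0.344 − x) = 3.45 × 10^-12
Since Kb ≪ C₀, x ≈ √(Kb·C₀) = 1.09 × 10^-6 M.
(x/C₀ = 0.00032% < 5%, so the approximation holds.)
pOH = −log(1.09 × 10^-6) = 5.96; pH = 14.00 − 5.96 = 8.04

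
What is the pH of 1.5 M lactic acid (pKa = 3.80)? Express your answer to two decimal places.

pH = 1.81

CH3CH(OH)COOH ⇌ CH3CH(OH)COO- + H+
Ka = 10^(−3.80) = 1.58 × 10^-4
Ka = [H+]²/(1.5 − [H+]) = 1.58 × 10^-4
Neglecting [H+] in the denominator: [H+] = √(1.58 × 10^-4 × 1.5) = 1.54 × 10^-2 M
pH = −log[H+] = −log(1.54 × 10^-2) = 1.81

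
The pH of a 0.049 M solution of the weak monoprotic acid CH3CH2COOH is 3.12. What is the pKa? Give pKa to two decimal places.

pKa = 4.92

[H+] = 10^(-3.12) = 7.59 × 10^-4 M
At equilibrium [HA] = 0.049 − 7.59 × 10^-4 = 4.82 × 10^-2 M
Ka = [H+][A-]/[HA] = (7.59 × 10^-4)² / 4.82 × 10^-2 = 1.20 × 10^-5
pKa = -log(1.20 × 10^-5) = 4.92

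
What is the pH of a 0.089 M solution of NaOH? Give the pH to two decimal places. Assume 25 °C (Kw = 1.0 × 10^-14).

pH = 12.95

NaOH is a strong base; [OH-] = 0.089 M.
pOH = -log(0.089) = 1.05
pH = 14.00 - 1.05 = 12.95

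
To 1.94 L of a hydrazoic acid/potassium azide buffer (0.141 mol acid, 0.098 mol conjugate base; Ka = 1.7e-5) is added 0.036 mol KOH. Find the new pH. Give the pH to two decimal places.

pH = 4.88

OH- converts HN3 to N3-: HN3 → 0.105 mol, N3- → 0.134 mol.
pKa = −log(1.7 × 10^-5) = 4.770
pH = pKa + log(n_N3-/n_HN3) = 4.770 + log(0.134/0.105) = 4.770 + (+0.106)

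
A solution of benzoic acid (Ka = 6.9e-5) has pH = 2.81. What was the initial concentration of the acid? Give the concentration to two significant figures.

[H+] = 10^(-2.81) = 1.55 × 10^-3 M = x
Ka = x²/(C₀ − x) ⇒ C₀ = x + x²/Ka
C₀ = 1.55 × 10^-3 + (1.55 × 10^-3)²/(6.9 × 10^-5) = 3.64 × 10^-2 M

C₀ = 3.6 × 10^-2 M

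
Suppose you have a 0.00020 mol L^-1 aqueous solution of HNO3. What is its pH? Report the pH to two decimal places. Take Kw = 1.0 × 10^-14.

pH = 3.70

HNO3 is a strong acid and dissociates completely, so [H+] = 0.00020 M.
pH = -log(0.0002) = 3.70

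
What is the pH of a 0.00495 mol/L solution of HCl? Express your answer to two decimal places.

pH = 2.31

HCl is a strong acid and dissociates completely, so [H+] = 0.00495 M.
pH = -log(0.00495) = 2.31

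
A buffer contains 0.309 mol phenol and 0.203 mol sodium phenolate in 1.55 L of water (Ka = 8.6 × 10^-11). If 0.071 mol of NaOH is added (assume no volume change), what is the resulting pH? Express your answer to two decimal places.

After neutralization: n(C6H5OH) = 0.238 mol, n(C6H5O-) = 0.274 mol.
pKa = −log(8.6 × 10^-11) = 10.066
pH = pKa + log(n_C6H5O-/n_C6H5OH) = 10.066 + log(0.274/0.238) = 10.066 + (+0.061)

pH = 10.13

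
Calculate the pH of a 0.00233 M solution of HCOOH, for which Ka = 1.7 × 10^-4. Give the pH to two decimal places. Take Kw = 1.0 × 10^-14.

pH = 3.26

HCOOH ⇌ HCOO- + H+
Ka = [H+]²/(0.00233 − [H+]) = 1.7 × 10^-4
Here C₀/Ka ≈ 13.7, so the small-[H+] approximation fails. Use the quadratic:
[H+] = [−0.00017 + √(0.00017² + 1.58e-06)]/2 = 5.50 × 10^-4 M
pH = −log(5.50 × 10^-4) = 3.26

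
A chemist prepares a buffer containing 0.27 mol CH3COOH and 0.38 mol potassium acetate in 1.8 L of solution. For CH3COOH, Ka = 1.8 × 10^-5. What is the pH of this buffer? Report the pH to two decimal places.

pH = 4.89

pKa = −log(1.8 × 10^-5) = 4.745
pH = pKa + log([A⁻]/[HA]) = 4.745 + log(0.38/0.27)
pH = 4.745 + (+0.148) = 4.89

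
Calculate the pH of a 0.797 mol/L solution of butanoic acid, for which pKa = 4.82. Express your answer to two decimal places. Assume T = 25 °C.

pH = 2.46

CH3(CH2)2COOH ⇌ CH3(CH2)2COO- + H+
Ka = 10^(−4.82) = 1.51 × 10^-5
Ka = [H+]²/(0.797 − [H+]) = 1.51 × 10^-5
Since Ka ≪ C₀, [H+] ≈ √(Ka·C₀) = 3.47 × 10^-3 M.
Check: 0.44% ionized — well under 5%, approximation valid.
pH = −log(3.47 × 10^-3) = 2.46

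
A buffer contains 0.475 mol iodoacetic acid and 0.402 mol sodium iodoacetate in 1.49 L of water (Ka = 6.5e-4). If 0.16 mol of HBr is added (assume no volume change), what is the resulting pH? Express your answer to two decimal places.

After neutralization: n(ICH2COOH) = 0.635 mol, n(ICH2COO-) = 0.242 mol.
pKa = −log(6.5 × 10^-4) = 3.187
pH = pKa + log(n_ICH2COO-/n_ICH2COOH) = 3.187 + log(0.242/0.635) = 3.187 + (-0.419)

pH = 2.77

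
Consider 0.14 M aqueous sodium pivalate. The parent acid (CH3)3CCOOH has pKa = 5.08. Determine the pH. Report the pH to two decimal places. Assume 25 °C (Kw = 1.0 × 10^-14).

(CH3)3CCOO- is the conjugate base of the weak acid (CH3)3CCOOH.
Ka = 10^(−5.08) = 8.32 × 10^-6
Kb = Kw/Ka = 1.0×10^-14 / 8.32 × 10^-6 = 1.20 × 10^-9
From the ICE table, Kb = [OH-]²/(0.14 − [OH-]) = 1.20 × 10^-9.
Neglecting [OH-] in the denominator: [OH-] = √(1.20 × 10^-9 × 0.14) = 1.30 × 10^-5 M
pOH = −log(1.30 × 10^-5) = 4.89; pH = 14.00 − 4.89 = 9.11

pH = 9.11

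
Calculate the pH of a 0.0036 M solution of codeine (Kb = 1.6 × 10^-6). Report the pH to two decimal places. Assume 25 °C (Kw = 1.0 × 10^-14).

C18H21NO3 + H2O ⇌ C18H22NO3+ + OH-
Let x = [OH-] at equilibrium. Kb = x²/(0.0036 − x).
Neglecting x in the denominator: x = √(1.6 × 10^-6 × 0.0036) = 7.59 × 10^-5 M
(x/C₀ = 2.1% < 5%, so the approximation holds.)
pOH = 4.12, so pH = 14.00 − pOH = 9.88

pH = 9.88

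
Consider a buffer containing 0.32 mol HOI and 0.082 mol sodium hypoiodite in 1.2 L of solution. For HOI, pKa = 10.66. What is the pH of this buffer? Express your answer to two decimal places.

pH = pKa + log([A⁻]/[HA]) = 10.66 + log(0.082/0.32)
pH = 10.66 + (-0.591) = 10.07

pH = 10.07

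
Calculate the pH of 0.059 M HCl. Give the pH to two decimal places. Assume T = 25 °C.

HCl is a strong acid and dissociates completely, so [H+] = 0.059 M.
pH = -log(0.059) = 1.23

pH = 1.23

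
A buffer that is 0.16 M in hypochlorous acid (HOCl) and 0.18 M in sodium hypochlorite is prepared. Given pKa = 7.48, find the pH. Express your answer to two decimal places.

pH = pKa + log([A⁻]/[HA]) = 7.48 + log(0.18/0.16)
pH = 7.48 + (+0.051) = 7.53

pH = 7.53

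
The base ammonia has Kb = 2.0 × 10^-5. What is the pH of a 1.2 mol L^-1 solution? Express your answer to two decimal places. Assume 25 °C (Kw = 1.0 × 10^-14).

NH3 + H2O ⇌ NH4+ + OH-
From the ICE table, Kb = [OH-]²/(1.2 − [OH-]) = 2.0 × 10^-5.
Assume [OH-] ≪ 1.2: [OH-] ≈ √(2.0 × 10^-5 × 1.2) = 4.90 × 10^-3 M
pOH = 2.31, so pH = 14.00 − pOH = 11.69

pH = 11.69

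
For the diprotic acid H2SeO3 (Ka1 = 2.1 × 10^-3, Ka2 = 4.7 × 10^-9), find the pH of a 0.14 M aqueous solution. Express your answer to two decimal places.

Ka1 ≫ Ka2, so treat the first dissociation as the only significant source of H+.
Ka1 = x²/(0.14 − x) = 2.1 × 10^-3
Solving the quadratic: x = (−Ka1 + √(Ka1² + 4·Ka1·C₀))/2 = 1.61 × 10^-2 M
pH = −log(1.61 × 10^-2) = 1.79

pH = 1.79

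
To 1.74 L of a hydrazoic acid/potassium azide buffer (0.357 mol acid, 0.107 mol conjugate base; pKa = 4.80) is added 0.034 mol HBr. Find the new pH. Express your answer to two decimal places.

After neutralization: n(HN3) = 0.391 mol, n(N3-) = 0.073 mol.
pH = pKa + log(n_N3-/n_HN3) = 4.80 + log(0.073/0.391) = 4.80 + (-0.729)

pH = 4.07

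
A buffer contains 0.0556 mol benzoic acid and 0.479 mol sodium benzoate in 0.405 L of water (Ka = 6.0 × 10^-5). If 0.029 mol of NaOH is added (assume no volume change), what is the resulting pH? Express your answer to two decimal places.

OH- converts C6H5COOH to C6H5COO-: C6H5COOH → 0.0266 mol, C6H5COO- → 0.508 mol.
pKa = −log(6.0 × 10^-5) = 4.222
pH = pKa + log([A⁻]/[HA]) = 4.222 + log(0.508/0.0266) = 4.222 +1.281

pH = 5.50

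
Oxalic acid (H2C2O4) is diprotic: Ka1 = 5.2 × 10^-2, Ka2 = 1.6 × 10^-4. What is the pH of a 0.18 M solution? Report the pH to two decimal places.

Ka1 ≫ Ka2, so treat the first dissociation as the only significant source of H+.
Ka1 = x²/(0.18 − x) = 5.2 × 10^-2
Solving the quadratic: x = (−Ka1 + √(Ka1² + 4·Ka1·C₀))/2 = 7.42 × 10^-2 M
pH = −log(7.42 × 10^-2) = 1.13

pH = 1.13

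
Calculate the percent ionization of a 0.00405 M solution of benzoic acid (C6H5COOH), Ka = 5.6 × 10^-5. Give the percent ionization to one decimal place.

C6H5COOH ⇌ C6H5COO- + H+; let x = [H+] at equilibrium.
Solve x² + 5.6e-05x − 2.27e-07 = 0 → x = 4.49 × 10^-4 M
% ionization = x/C₀ × 100% = 4.49 × 10^-4/0.00405 × 100% = 11.1%

11.1%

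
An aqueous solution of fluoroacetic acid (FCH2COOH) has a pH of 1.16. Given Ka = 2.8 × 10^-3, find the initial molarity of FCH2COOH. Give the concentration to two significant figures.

C₀ = 1.8 M

[H+] = 10^(-1.16) = 6.92 × 10^-2 M = x
Ka = x²/(C₀ − x) ⇒ C₀ = x + x²/Ka
C₀ = 6.92 × 10^-2 + (6.92 × 10^-2)²/(2.8 × 10^-3) = 1.78 M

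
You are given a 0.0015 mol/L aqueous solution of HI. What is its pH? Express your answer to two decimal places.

HI is a strong acid and dissociates completely, so [H+] = 0.0015 M.
pH = -log(0.0015) = 2.82

pH = 2.82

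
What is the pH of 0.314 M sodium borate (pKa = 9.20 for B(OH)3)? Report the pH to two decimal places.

pH = 11.35

B(OH)4- is the conjugate base of the weak acid B(OH)3.
Ka = 10^(−9.20) = 6.31 × 10^-10
Kb = Kw/Ka = 1.0×10^-14 / 6.31 × 10^-10 = 1.58 × 10^-5
Kb = [OH-]²/(0.314 − [OH-]) = 1.58 × 10^-5
Assume [OH-] ≪ 0.314: [OH-] ≈ √(1.58 × 10^-5 × 0.314) = 2.23 × 10^-3 M
pOH = −log(2.23 × 10^-3) = 2.65; pH = 14.00 − 2.65 = 11.35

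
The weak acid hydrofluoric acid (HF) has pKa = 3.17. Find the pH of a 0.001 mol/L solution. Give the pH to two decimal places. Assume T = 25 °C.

HF ⇌ F- + H+
Ka = 10^(−3.17) = 6.76 × 10^-4
Let x = [H+] at equilibrium. Ka = x²/(0.001 − x).
Here C₀/Ka ≈ 1.48, so the small-x approximation fails. Use the quadratic:
x = [−0.000676 + √(0.000676² + 2.7e-06)]/2 = 5.51 × 10^-4 M
pH = −log[H+] = −log(5.51 × 10^-4) = 3.26

pH = 3.26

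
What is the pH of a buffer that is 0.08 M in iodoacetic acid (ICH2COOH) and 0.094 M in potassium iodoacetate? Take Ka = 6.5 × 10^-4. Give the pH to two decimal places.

pKa = −log(6.5 × 10^-4) = 3.187
Henderson–Hasselbalch: pH = pKa + log([ICH2COO-]/[ICH2COOH]) = 3.187 + log(0.094/0.08)
pH = 3.187 + (+0.070) = 3.26

pH = 3.26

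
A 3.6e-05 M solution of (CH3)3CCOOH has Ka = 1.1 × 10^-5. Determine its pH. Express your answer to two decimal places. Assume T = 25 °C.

pH = 4.82

(CH3)3CCOOH ⇌ (CH3)3CCOO- + H+
Ka = [H+]²/(3.6e-05 − [H+]) = 1.1 × 10^-5
[H+] is not negligible relative to C₀; solve [H+]² + 1.1e-05·[H+] − 3.96e-10 = 0.
[H+] = (−Ka + √(Ka² + 4·Ka·C₀))/2 = 1.51 × 10^-5 M
pH = −log[H+] = −log(1.51 × 10^-5) = 4.82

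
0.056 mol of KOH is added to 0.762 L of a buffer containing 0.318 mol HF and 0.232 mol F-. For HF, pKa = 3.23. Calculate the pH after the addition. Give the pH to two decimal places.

pH = 3.27

After neutralization: n(HF) = 0.262 mol, n(F-) = 0.288 mol.
Henderson–Hasselbalch with mole ratio 0.288/0.262: pH = 3.23 + (+0.041)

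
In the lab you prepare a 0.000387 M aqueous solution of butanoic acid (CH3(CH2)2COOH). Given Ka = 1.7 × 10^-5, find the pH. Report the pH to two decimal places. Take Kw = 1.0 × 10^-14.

pH = 4.14

CH3(CH2)2COOH ⇌ CH3(CH2)2COO- + H+
Ka = [H+]²/(0.000387 − [H+]) = 1.7 × 10^-5
The 5% rule fails; solving [H+]² + Ka·[H+] − Ka·C₀ = 0 exactly:
[H+] = (−Ka + √(Ka² + 4·Ka·C₀))/2 = 7.31 × 10^-5 M
pH = −log(7.31 × 10^-5) = 4.14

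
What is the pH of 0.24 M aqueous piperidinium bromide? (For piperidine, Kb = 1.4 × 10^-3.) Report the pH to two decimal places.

C5H10NH2+ is the conjugate acid of the weak base C5H10NH.
Ka = Kw/Kb = 1.0×10^-14 / 1.4 × 10^-3 = 7.14 × 10^-12
Ka = [H+]²/(0.24 − [H+]) = 7.14 × 10^-12
Assume [H+] ≪ 0.24: [H+] ≈ √(7.14 × 10^-12 × 0.24) = 1.31 × 10^-6 M
([H+]/C₀ = 0.00055% < 5%, so the approximation holds.)
pH = −log(1.31 × 10^-6) = 5.88

pH = 5.88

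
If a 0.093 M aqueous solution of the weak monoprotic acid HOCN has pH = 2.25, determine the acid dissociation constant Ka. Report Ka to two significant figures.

Ka = 3.6 × 10^-4

[H+] = 10^(-2.25) = 5.62 × 10^-3 M
At equilibrium [HA] = 0.093 − 5.62 × 10^-3 = 8.74 × 10^-2 M
Ka = [H+][A-]/[HA] = (5.62 × 10^-3)² / 8.74 × 10^-2 = 3.6 × 10^-4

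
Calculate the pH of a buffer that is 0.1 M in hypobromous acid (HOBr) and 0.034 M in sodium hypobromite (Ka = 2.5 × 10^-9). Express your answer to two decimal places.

pKa = −log(2.5 × 10^-9) = 8.602
Using pH = pKa + log([base]/[acid]) with [base]/[acid] = 0.034/0.1:
pH = 8.602 + (-0.469) = 8.13

pH = 8.13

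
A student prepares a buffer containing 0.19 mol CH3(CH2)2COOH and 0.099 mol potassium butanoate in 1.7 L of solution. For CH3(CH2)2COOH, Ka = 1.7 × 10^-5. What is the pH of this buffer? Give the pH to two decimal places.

pH = 4.49

pKa = −log(1.7 × 10^-5) = 4.770
Using pH = pKa + log([base]/[acid]) with [base]/[acid] = 0.099/0.19:
pH = 4.770 + (-0.283) = 4.49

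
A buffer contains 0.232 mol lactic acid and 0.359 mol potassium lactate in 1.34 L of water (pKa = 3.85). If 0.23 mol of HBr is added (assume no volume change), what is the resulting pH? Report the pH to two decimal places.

Added H+ converts CH3CH(OH)COO- to CH3CH(OH)COOH: CH3CH(OH)COOH → 0.462 mol, CH3CH(OH)COO- → 0.129 mol.
pH = pKa + log([A⁻]/[HA]) = 3.85 + log(0.129/0.462) = 3.85 -0.554

pH = 3.30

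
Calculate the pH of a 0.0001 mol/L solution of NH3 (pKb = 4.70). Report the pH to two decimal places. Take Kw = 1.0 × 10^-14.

NH3 + H2O ⇌ NH4+ + OH-
Kb = 10^(−4.70) = 2.00 × 10^-5
From the ICE table, Kb = x²/(0.0001 − x) = 2.00 × 10^-5.
The 5% rule fails; solving x² + Kb·x − Kb·C₀ = 0 exactly:
x = (−Kb + √(Kb² + 4·Kb·C₀))/2 = 3.58 × 10^-5 M
pOH = 4.45, so pH = 14.00 − pOH = 9.55

pH = 9.55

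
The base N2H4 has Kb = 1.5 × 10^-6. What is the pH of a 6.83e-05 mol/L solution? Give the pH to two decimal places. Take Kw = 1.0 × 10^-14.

pH = 8.97

N2H4 + H2O ⇌ N2H5+ + OH-
From the ICE table, Kb = x²/(6.83e-05 − x) = 1.5 × 10^-6.
The 5% rule fails; solving x² + Kb·x − Kb·C₀ = 0 exactly:
x = (−Kb + √(Kb² + 4·Kb·C₀))/2 = 9.40 × 10^-6 M
pOH = 5.03, so pH = 14.00 − pOH = 8.97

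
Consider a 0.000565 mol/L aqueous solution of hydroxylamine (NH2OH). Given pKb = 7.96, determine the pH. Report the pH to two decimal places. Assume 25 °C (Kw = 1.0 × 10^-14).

NH2OH + H2O ⇌ NH3OH+ + OH-
Kb = 10^(−7.96) = 1.10 × 10^-8
From the ICE table, Kb = [OH-]²/(0.000565 − [OH-]) = 1.10 × 10^-8.
Assume [OH-] ≪ 0.000565: [OH-] ≈ √(1.10 × 10^-8 × 0.000565) = 2.49 × 10^-6 M
([OH-]/C₀ = 0.44% < 5%, so the approximation holds.)
pOH = −log(2.49 × 10^-6) = 5.60; pH = 14.00 − 5.60 = 8.40

pH = 8.40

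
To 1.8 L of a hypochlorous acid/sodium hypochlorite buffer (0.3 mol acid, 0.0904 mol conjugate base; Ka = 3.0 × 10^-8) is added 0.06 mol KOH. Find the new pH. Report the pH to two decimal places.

pH = 7.32

OH- converts HOCl to OCl-: HOCl → 0.24 mol, OCl- → 0.15 mol.
pKa = −log(3.0 × 10^-8) = 7.523
pH = pKa + log(n_OCl-/n_HOCl) = 7.523 + log(0.15/0.24) = 7.523 + (-0.204)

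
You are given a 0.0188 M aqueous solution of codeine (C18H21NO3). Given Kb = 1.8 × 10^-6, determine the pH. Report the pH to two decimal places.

C18H21NO3 + H2O ⇌ C18H22NO3+ + OH-
Kb = [OH-]²/(0.0188 − [OH-]) = 1.8 × 10^-6
Neglecting [OH-] in the denominator: [OH-] = √(1.8 × 10^-6 × 0.0188) = 1.84 × 10^-4 M
pOH = 3.74, so pH = 14.00 − pOH = 10.26

pH = 10.26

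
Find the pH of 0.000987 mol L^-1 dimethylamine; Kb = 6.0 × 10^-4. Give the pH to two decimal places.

(CH3)2NH + H2O ⇌ (CH3)2NH2+ + OH-
Let x = [OH-] at equilibrium. Kb = x²/(0.000987 − x).
x is not negligible relative to C₀; solve x² + 0.0006·x − 5.92e-07 = 0.
x = [−0.0006 + √(0.0006² + 2.37e-06)]/2 = 5.26 × 10^-4 M
pOH = 3.28, so pH = 14.00 − pOH = 10.72

pH = 10.72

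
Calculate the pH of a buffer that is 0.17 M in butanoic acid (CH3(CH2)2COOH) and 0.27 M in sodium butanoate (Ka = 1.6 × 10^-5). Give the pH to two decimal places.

pH = 5.00

pKa = −log(1.6 × 10^-5) = 4.796
pH = pKa + log([A⁻]/[HA]) = 4.796 + log(0.27/0.17)
pH = 4.796 + (+0.201) = 5.00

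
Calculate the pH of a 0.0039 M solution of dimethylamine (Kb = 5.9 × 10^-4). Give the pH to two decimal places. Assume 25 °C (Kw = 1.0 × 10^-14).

pH = 11.10

(CH3)2NH + H2O ⇌ (CH3)2NH2+ + OH-
Kb = x²/(0.0039 − x) = 5.9 × 10^-4
The 5% rule fails; solving x² + Kb·x − Kb·C₀ = 0 exactly:
x = [−0.00059 + √(0.00059² + 9.2e-06)]/2 = 1.25 × 10^-3 M
pOH = −log(1.25 × 10^-3) = 2.90; pH = 14.00 − 2.90 = 11.10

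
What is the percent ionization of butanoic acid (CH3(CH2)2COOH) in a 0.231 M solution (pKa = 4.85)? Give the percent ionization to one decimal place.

0.8%

CH3(CH2)2COOH ⇌ CH3(CH2)2COO- + H+; let x = [H+] at equilibrium.
Ka = 10^(−4.85) = 1.41 × 10^-5
x ≈ √(Ka·C₀) = √(1.41 × 10^-5 × 0.231) = 1.80 × 10^-3 M
Fraction ionized = 1.80 × 10^-3 / 0.231 = 0.0078 → 0.8%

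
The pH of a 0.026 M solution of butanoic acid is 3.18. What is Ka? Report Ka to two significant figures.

Ka = 1.7 × 10^-5

[H+] = 10^(-3.18) = 6.61 × 10^-4 M
At equilibrium [HA] = 0.026 − 6.61 × 10^-4 = 2.53 × 10^-2 M
Ka = [H+][A-]/[HA] = (6.61 × 10^-4)² / 2.53 × 10^-2 = 1.7 × 10^-5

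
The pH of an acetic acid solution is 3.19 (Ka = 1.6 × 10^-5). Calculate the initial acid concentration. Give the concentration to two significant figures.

C₀ = 2.7 × 10^-2 M

[H+] = 10^(-3.19) = 6.46 × 10^-4 M = x
Ka = x²/(C₀ − x) ⇒ C₀ = x + x²/Ka
C₀ = 6.46 × 10^-4 + (6.46 × 10^-4)²/(1.6 × 10^-5) = 2.67 × 10^-2 M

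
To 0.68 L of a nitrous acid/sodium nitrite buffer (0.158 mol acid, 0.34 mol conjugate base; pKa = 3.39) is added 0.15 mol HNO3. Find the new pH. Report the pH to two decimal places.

Added H+ converts NO2- to HNO2: HNO2 → 0.308 mol, NO2- → 0.19 mol.
pH = pKa + log(n_NO2-/n_HNO2) = 3.39 + log(0.19/0.308) = 3.39 + (-0.210)

pH = 3.18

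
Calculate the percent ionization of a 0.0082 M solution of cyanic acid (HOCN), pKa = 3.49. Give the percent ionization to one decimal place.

18.0%

HOCN ⇌ OCN- + H+; let x = [H+] at equilibrium.
Ka = 10^(−3.49) = 3.24 × 10^-4
Solve x² + 0.000324x − 2.66e-06 = 0 → x = 1.48 × 10^-3 M
% ionization = x/C₀ × 100% = 1.48 × 10^-3/0.0082 × 100% = 18.0%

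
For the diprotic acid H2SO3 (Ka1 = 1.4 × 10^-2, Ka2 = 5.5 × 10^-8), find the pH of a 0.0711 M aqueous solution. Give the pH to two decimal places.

pH = 1.60

Since Ka1 ≫ Ka2, the first ionization dominates [H+].
Ka1 = x²/(0.0711 − x) = 1.4 × 10^-2
Solving the quadratic: x = (−Ka1 + √(Ka1² + 4·Ka1·C₀))/2 = 2.53 × 10^-2 M
pH = −log(2.53 × 10^-2) = 1.60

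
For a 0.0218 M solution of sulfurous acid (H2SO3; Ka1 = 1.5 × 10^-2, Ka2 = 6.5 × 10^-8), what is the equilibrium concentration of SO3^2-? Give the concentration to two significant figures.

First ionization gives [H+] ≈ [HSO3-] = 1.21 × 10^-2 M.
Second step: Ka2 = [H+][SO3^2-]/[HSO3-] ≈ [SO3^2-] (since [H+] ≈ [HSO3-]).
So [SO3^2-] ≈ Ka2.

6.5 × 10^-8 M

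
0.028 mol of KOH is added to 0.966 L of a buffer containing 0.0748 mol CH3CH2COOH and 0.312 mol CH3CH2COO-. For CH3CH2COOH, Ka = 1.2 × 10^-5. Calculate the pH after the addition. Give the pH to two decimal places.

OH- converts CH3CH2COOH to CH3CH2COO-: CH3CH2COOH → 0.0468 mol, CH3CH2COO- → 0.34 mol.
pKa = −log(1.2 × 10^-5) = 4.921
pH = pKa + log([A⁻]/[HA]) = 4.921 + log(0.34/0.0468) = 4.921 +0.861

pH = 5.78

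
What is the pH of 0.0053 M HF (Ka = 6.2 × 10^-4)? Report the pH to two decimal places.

HF ⇌ F- + H+
Ka = [H+]²/(0.0053 − [H+]) = 6.2 × 10^-4
The 5% rule fails; solving [H+]² + Ka·[H+] − Ka·C₀ = 0 exactly:
[H+] = (−Ka + √(Ka² + 4·Ka·C₀))/2 = 1.53 × 10^-3 M
pH = −log[H+] = −log(1.53 × 10^-3) = 2.82

pH = 2.82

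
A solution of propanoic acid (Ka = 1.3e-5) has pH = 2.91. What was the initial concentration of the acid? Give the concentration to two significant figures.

[H+] = 10^(-2.91) = 1.23 × 10^-3 M = x
Ka = x²/(C₀ − x) ⇒ C₀ = x + x²/Ka
C₀ = 1.23 × 10^-3 + (1.23 × 10^-3)²/(1.3 × 10^-5) = 1.18 × 10^-1 M

C₀ = 1.2 × 10^-1 M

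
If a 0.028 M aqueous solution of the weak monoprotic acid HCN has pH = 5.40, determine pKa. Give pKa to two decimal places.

pKa = 9.25

[H+] = 10^(-5.40) = 3.98 × 10^-6 M
At equilibrium [HA] = 0.028 − 3.98 × 10^-6 = 2.80 × 10^-2 M
Ka = [H+][A-]/[HA] = (3.98 × 10^-6)² / 2.80 × 10^-2 = 5.66 × 10^-10
pKa = -log(5.66 × 10^-10) = 9.25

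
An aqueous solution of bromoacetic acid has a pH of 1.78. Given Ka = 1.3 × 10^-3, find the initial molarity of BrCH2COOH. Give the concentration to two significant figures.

C₀ = 2.3 × 10^-1 M

[H+] = 10^(-1.78) = 1.66 × 10^-2 M = x
Ka = x²/(C₀ − x) ⇒ C₀ = x + x²/Ka
C₀ = 1.66 × 10^-2 + (1.66 × 10^-2)²/(1.3 × 10^-3) = 2.29 × 10^-1 M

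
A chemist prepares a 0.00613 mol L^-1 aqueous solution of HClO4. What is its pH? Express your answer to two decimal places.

HClO4 is a strong acid and dissociates completely, so [H+] = 0.00613 M.
pH = -log(0.00613) = 2.21

pH = 2.21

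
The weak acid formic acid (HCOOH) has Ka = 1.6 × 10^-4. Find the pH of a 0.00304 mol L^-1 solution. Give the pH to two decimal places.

HCOOH ⇌ HCOO- + H+
Ka = [H+]²/(0.00304 − [H+]) = 1.6 × 10^-4
[H+] is not negligible relative to C₀; solve [H+]² + 0.00016·[H+] − 4.86e-07 = 0.
[H+] = (−Ka + √(Ka² + 4·Ka·C₀))/2 = 6.22 × 10^-4 M
pH = −log(6.22 × 10^-4) = 3.21

pH = 3.21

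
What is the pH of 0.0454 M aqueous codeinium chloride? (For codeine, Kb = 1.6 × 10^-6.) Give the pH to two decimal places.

pH = 4.77

C18H22NO3+ is the conjugate acid of the weak base C18H21NO3.
Ka = Kw/Kb = 1.0×10^-14 / 1.6 × 10^-6 = 6.25 × 10^-9
Ka = [H+]²/(0.0454 − [H+]) = 6.25 × 10^-9
Since Ka ≪ C₀, [H+] ≈ √(Ka·C₀) = 1.68 × 10^-5 M.
Check: 0.037% ionized — well under 5%, approximation valid.
pH = −log(1.68 × 10^-5) = 4.77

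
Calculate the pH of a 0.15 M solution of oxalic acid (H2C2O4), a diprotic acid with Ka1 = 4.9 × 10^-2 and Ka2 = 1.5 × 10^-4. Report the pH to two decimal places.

pH = 1.19

Since Ka1 ≫ Ka2, the first ionization dominates [H+].
Ka1 = x²/(0.15 − x) = 4.9 × 10^-2
Solving the quadratic: x = (−Ka1 + √(Ka1² + 4·Ka1·C₀))/2 = 6.47 × 10^-2 M
pH = −log(6.47 × 10^-2) = 1.19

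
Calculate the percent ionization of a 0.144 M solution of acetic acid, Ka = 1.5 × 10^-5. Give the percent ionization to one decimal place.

CH3COOH ⇌ CH3COO- + H+; let x = [H+] at equilibrium.
x ≈ √(Ka·C₀) = √(1.5 × 10^-5 × 0.144) = 1.47 × 10^-3 M
Fraction ionized = 1.47 × 10^-3 / 0.144 = 0.0102 → 1.0%

1.0%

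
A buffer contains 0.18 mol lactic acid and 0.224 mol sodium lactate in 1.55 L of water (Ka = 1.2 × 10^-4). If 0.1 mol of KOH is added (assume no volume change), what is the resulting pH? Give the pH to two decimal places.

pH = 4.53

OH- converts CH3CH(OH)COOH to CH3CH(OH)COO-: CH3CH(OH)COOH → 0.08 mol, CH3CH(OH)COO- → 0.324 mol.
pKa = −log(1.2 × 10^-4) = 3.921
pH = pKa + log(n_CH3CH(OH)COO-/n_CH3CH(OH)COOH) = 3.921 + log(0.324/0.08) = 3.921 + (+0.607)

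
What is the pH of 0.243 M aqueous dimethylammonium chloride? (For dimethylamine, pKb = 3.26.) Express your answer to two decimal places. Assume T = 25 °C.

pH = 5.68

(CH3)2NH2+ is the conjugate acid of the weak base (CH3)2NH.
Kb = 10^(−3.26) = 5.50 × 10^-4
Ka = Kw/Kb = 1.0×10^-14 / 5.50 × 10^-4 = 1.82 × 10^-11
From the ICE table, Ka = [H+]²/(0.243 − [H+]) = 1.82 × 10^-11.
Assume [H+] ≪ 0.243: [H+] ≈ √(1.82 × 10^-11 × 0.243) = 2.10 × 10^-6 M
Check: 0.00087% ionized — well under 5%, approximation valid.
pH = −log[H+] = −log(2.10 × 10^-6) = 5.68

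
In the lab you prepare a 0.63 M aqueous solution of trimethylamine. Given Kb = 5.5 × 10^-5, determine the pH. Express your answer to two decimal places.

pH = 11.77

(CH3)3N + H2O ⇌ (CH3)3NH+ + OH-
From the ICE table, Kb = [OH-]²/(0.63 − [OH-]) = 5.5 × 10^-5.
Neglecting [OH-] in the denominator: [OH-] = √(5.5 × 10^-5 × 0.63) = 5.89 × 10^-3 M
Check: 0.93% ionized — well under 5%, approximation valid.
pOH = 2.23, so pH = 14.00 − pOH = 11.77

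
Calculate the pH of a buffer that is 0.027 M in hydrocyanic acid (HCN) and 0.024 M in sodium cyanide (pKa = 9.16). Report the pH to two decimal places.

Henderson–Hasselbalch: pH = pKa + log([CN-]/[HCN]) = 9.16 + log(0.024/0.027)
pH = 9.16 + (-0.051) = 9.11

pH = 9.11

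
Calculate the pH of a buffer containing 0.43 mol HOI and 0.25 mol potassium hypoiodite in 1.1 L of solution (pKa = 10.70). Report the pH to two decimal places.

pH = 10.46

Henderson–Hasselbalch: pH = pKa + log([OI-]/[HOI]) = 10.70 + log(0.25/0.43)
pH = 10.70 + (-0.236) = 10.46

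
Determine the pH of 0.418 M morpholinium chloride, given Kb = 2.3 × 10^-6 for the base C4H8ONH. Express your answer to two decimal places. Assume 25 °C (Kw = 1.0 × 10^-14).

pH = 4.37

C4H8ONH2+ is the conjugate acid of the weak base C4H8ONH.
Ka = Kw/Kb = 1.0×10^-14 / 2.3 × 10^-6 = 4.35 × 10^-9
From the ICE table, Ka = [H+]²/(0.418 − [H+]) = 4.35 × 10^-9.
Since Ka ≪ C₀, [H+] ≈ √(Ka·C₀) = 4.26 × 10^-5 M.
Check: 0.01% ionized — well under 5%, approximation valid.
pH = −log(4.26 × 10^-5) = 4.37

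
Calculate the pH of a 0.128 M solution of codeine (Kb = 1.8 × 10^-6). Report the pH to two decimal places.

C18H21NO3 + H2O ⇌ C18H22NO3+ + OH-
From the ICE table, Kb = x²/(0.128 − x) = 1.8 × 10^-6.
Assume x ≪ 0.128: x ≈ √(1.8 × 10^-6 × 0.128) = 4.80 × 10^-4 M
pOH = 3.32, so pH = 14.00 − pOH = 10.68

pH = 10.68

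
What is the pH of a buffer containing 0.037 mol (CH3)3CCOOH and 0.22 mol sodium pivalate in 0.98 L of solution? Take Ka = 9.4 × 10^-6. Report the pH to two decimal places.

pKa = −log(9.4 × 10^-6) = 5.027
pH = pKa + log([A⁻]/[HA]) = 5.027 + log(0.22/0.037)
pH = 5.027 + (+0.774) = 5.80

pH = 5.80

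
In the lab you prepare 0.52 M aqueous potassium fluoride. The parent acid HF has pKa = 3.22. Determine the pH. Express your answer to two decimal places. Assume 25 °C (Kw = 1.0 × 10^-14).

F- is the conjugate base of the weak acid HF.
Ka = 10^(−3.22) = 6.03 × 10^-4
Kb = Kw/Ka = 1.0×10^-14 / 6.03 × 10^-4 = 1.66 × 10^-11
From the ICE table, Kb = x²/(0.52 − x) = 1.66 × 10^-11.
Since Kb ≪ C₀, x ≈ √(Kb·C₀) = 2.94 × 10^-6 M.
pOH = −log(2.94 × 10^-6) = 5.53; pH = 14.00 − 5.53 = 8.47

pH = 8.47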